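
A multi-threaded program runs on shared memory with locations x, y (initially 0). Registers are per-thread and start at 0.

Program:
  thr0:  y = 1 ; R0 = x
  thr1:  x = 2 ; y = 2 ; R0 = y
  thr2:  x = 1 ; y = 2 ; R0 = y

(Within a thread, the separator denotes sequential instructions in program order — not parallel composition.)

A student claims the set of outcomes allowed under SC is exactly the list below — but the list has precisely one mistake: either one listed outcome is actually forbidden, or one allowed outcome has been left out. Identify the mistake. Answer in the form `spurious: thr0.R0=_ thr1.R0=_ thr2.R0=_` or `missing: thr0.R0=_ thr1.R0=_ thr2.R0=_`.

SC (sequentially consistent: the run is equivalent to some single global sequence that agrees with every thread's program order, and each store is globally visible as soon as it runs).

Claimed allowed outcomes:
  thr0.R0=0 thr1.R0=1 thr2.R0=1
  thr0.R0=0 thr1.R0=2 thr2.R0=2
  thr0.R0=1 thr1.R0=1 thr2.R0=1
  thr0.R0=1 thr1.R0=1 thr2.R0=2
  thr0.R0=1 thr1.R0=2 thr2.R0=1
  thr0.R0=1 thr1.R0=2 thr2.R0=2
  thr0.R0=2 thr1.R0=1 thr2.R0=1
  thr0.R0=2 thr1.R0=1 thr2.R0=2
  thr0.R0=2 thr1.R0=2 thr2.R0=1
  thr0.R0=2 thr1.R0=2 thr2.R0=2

outcome vector order: (thr0.R0,thr1.R0,thr2.R0)
[SC] allowed = {022 111 112 121 122 211 212 221 222}
claimed∖SC = {011}

spurious: thr0.R0=0 thr1.R0=1 thr2.R0=1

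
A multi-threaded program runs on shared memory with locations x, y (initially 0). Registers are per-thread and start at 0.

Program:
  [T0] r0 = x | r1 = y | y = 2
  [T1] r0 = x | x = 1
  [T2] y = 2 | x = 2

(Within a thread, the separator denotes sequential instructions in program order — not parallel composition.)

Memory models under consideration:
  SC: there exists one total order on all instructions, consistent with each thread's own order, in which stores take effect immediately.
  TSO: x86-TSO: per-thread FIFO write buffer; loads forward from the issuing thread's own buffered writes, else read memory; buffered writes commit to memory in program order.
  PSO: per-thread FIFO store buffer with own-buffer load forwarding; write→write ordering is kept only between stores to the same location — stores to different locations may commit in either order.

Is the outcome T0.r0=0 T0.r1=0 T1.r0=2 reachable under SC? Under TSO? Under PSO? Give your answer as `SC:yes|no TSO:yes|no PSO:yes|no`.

outcome vector order: (T0.r0,T0.r1,T1.r0)
[SC] allowed = {<0 0 0>; <0 0 2>; <0 2 0>; <0 2 2>; <1 0 0>; <1 2 0>; <1 2 2>; <2 2 0>; <2 2 2>}
[TSO] allowed = {<0 0 0>; <0 0 2>; <0 2 0>; <0 2 2>; <1 0 0>; <1 2 0>; <1 2 2>; <2 2 0>; <2 2 2>}
[PSO] allowed = {<0 0 0>; <0 0 2>; <0 2 0>; <0 2 2>; <1 0 0>; <1 0 2>; <1 2 0>; <1 2 2>; <2 0 0>; <2 0 2>; <2 2 0>; <2 2 2>}
target <0 0 2> ∈ {SC,TSO,PSO}

SC:yes TSO:yes PSO:yes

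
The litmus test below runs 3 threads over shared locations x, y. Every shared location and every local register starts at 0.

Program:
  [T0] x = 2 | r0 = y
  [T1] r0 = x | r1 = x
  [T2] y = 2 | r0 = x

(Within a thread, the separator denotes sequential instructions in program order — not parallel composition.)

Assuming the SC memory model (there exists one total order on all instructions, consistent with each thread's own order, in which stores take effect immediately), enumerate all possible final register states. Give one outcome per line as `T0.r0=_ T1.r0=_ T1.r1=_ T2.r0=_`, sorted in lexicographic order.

T0.r0=0 T1.r0=0 T1.r1=0 T2.r0=2
T0.r0=0 T1.r0=0 T1.r1=2 T2.r0=2
T0.r0=0 T1.r0=2 T1.r1=2 T2.r0=2
T0.r0=2 T1.r0=0 T1.r1=0 T2.r0=0
T0.r0=2 T1.r0=0 T1.r1=0 T2.r0=2
T0.r0=2 T1.r0=0 T1.r1=2 T2.r0=0
T0.r0=2 T1.r0=0 T1.r1=2 T2.r0=2
T0.r0=2 T1.r0=2 T1.r1=2 T2.r0=0
T0.r0=2 T1.r0=2 T1.r1=2 T2.r0=2

outcome vector order: (T0.r0,T1.r0,T1.r1,T2.r0)
|SC outcomes| = 9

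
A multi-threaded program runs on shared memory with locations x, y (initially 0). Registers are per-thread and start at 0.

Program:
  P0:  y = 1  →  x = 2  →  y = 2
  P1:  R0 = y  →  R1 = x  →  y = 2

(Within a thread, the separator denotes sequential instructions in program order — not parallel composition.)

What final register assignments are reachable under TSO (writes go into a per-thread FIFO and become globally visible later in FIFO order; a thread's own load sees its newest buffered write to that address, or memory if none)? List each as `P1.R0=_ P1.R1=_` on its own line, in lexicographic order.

outcome vector order: (P1.R0,P1.R1)
|TSO outcomes| = 5

P1.R0=0 P1.R1=0
P1.R0=0 P1.R1=2
P1.R0=1 P1.R1=0
P1.R0=1 P1.R1=2
P1.R0=2 P1.R1=2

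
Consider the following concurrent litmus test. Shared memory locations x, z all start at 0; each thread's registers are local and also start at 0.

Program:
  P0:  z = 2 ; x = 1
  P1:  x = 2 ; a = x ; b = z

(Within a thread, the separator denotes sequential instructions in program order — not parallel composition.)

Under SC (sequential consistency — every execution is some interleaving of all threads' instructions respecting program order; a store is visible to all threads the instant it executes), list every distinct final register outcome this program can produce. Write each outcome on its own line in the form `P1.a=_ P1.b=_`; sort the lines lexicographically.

P1.a=1 P1.b=2
P1.a=2 P1.b=0
P1.a=2 P1.b=2

outcome vector order: (P1.a,P1.b)
|SC outcomes| = 3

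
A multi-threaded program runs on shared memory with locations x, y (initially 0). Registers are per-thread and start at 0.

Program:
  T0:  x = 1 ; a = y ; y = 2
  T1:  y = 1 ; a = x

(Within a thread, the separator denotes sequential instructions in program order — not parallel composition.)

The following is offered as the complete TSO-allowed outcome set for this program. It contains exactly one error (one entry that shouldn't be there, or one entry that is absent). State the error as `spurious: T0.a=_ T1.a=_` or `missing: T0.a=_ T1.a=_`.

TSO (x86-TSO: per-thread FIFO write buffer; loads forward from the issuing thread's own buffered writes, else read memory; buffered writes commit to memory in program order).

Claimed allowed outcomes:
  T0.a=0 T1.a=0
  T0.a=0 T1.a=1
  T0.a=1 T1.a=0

outcome vector order: (T0.a,T1.a)
[TSO] allowed = {<0 0>, <0 1>, <1 0>, <1 1>}
TSO∖claimed = {<1 1>}

missing: T0.a=1 T1.a=1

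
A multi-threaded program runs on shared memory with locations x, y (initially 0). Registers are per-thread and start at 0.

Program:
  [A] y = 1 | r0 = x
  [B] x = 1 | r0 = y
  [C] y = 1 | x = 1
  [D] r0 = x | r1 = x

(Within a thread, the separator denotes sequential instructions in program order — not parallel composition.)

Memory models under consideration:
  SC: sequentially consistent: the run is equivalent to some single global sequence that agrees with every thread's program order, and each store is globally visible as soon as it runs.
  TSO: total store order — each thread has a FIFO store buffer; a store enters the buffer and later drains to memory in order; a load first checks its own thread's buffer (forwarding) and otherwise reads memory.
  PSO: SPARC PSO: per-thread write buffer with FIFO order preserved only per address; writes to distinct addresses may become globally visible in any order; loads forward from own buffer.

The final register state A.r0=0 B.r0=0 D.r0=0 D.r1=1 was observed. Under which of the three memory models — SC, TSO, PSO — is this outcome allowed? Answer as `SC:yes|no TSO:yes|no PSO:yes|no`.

SC:no TSO:yes PSO:yes

outcome vector order: (A.r0,B.r0,D.r0,D.r1)
[SC] allowed = {0/1/0/0; 0/1/0/1; 0/1/1/1; 1/0/0/0; 1/0/0/1; 1/0/1/1; 1/1/0/0; 1/1/0/1; 1/1/1/1}
[TSO] allowed = {0/0/0/0; 0/0/0/1; 0/0/1/1; 0/1/0/0; 0/1/0/1; 0/1/1/1; 1/0/0/0; 1/0/0/1; 1/0/1/1; 1/1/0/0; 1/1/0/1; 1/1/1/1}
[PSO] allowed = {0/0/0/0; 0/0/0/1; 0/0/1/1; 0/1/0/0; 0/1/0/1; 0/1/1/1; 1/0/0/0; 1/0/0/1; 1/0/1/1; 1/1/0/0; 1/1/0/1; 1/1/1/1}
target 0/0/0/1 ∈ {TSO,PSO}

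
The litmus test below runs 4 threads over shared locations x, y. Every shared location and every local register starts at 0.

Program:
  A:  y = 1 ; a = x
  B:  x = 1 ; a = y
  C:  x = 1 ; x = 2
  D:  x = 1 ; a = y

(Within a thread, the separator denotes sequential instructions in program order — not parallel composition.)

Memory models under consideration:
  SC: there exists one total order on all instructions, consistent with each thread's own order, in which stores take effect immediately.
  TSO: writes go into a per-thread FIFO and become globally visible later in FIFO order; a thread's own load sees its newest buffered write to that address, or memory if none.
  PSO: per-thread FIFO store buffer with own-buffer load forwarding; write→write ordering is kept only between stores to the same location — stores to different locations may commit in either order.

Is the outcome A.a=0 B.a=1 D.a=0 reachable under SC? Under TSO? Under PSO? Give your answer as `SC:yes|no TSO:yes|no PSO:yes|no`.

outcome vector order: (A.a,B.a,D.a)
SC (9): (0,1,1); (1,0,0); (1,0,1); (1,1,0); (1,1,1); (2,0,0); (2,0,1); (2,1,0); (2,1,1)
TSO (12): (0,0,0); (0,0,1); (0,1,0); (0,1,1); (1,0,0); (1,0,1); (1,1,0); (1,1,1); (2,0,0); (2,0,1); (2,1,0); (2,1,1)
PSO (12): (0,0,0); (0,0,1); (0,1,0); (0,1,1); (1,0,0); (1,0,1); (1,1,0); (1,1,1); (2,0,0); (2,0,1); (2,1,0); (2,1,1)
target (0,1,0) ∈ {TSO,PSO}

SC:no TSO:yes PSO:yes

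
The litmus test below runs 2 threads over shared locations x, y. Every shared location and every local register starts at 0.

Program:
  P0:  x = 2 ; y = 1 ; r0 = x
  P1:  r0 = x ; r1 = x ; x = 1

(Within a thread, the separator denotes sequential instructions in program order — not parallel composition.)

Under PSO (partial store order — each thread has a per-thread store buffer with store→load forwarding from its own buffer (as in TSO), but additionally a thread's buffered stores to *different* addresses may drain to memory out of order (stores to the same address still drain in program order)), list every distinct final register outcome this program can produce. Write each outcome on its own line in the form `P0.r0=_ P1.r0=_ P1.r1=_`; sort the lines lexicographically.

outcome vector order: (P0.r0,P1.r0,P1.r1)
|PSO outcomes| = 6

P0.r0=1 P1.r0=0 P1.r1=0
P0.r0=1 P1.r0=0 P1.r1=2
P0.r0=1 P1.r0=2 P1.r1=2
P0.r0=2 P1.r0=0 P1.r1=0
P0.r0=2 P1.r0=0 P1.r1=2
P0.r0=2 P1.r0=2 P1.r1=2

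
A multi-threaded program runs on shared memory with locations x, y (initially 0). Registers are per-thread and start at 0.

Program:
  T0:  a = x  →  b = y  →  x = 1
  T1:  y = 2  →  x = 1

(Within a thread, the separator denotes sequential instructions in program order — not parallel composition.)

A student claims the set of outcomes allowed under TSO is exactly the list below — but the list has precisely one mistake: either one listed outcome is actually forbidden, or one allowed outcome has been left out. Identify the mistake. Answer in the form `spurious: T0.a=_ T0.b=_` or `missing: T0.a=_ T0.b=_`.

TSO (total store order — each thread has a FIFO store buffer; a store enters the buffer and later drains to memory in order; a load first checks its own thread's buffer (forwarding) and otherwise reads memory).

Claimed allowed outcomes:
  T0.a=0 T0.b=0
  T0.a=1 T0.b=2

missing: T0.a=0 T0.b=2

outcome vector order: (T0.a,T0.b)
TSO (3): 0/0, 0/2, 1/2
TSO∖claimed = {0/2}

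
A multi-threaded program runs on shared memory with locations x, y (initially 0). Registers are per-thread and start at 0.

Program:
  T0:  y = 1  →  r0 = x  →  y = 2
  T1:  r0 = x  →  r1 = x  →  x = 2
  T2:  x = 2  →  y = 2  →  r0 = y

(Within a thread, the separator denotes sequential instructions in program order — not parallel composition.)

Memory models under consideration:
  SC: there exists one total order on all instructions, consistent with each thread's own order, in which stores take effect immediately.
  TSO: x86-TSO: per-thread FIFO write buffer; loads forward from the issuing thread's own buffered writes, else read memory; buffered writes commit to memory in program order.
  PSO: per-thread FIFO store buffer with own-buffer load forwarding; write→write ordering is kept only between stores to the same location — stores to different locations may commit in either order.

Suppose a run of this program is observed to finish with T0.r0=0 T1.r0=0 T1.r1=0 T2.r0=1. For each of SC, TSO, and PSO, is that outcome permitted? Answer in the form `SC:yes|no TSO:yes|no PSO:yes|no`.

outcome vector order: (T0.r0,T1.r0,T1.r1,T2.r0)
SC (9): 0/0/0/2 0/0/2/2 0/2/2/2 2/0/0/1 2/0/0/2 2/0/2/1 2/0/2/2 2/2/2/1 2/2/2/2
TSO (12): 0/0/0/1 0/0/0/2 0/0/2/1 0/0/2/2 0/2/2/1 0/2/2/2 2/0/0/1 2/0/0/2 2/0/2/1 2/0/2/2 2/2/2/1 2/2/2/2
PSO (12): 0/0/0/1 0/0/0/2 0/0/2/1 0/0/2/2 0/2/2/1 0/2/2/2 2/0/0/1 2/0/0/2 2/0/2/1 2/0/2/2 2/2/2/1 2/2/2/2
target 0/0/0/1 ∈ {TSO,PSO}

SC:no TSO:yes PSO:yes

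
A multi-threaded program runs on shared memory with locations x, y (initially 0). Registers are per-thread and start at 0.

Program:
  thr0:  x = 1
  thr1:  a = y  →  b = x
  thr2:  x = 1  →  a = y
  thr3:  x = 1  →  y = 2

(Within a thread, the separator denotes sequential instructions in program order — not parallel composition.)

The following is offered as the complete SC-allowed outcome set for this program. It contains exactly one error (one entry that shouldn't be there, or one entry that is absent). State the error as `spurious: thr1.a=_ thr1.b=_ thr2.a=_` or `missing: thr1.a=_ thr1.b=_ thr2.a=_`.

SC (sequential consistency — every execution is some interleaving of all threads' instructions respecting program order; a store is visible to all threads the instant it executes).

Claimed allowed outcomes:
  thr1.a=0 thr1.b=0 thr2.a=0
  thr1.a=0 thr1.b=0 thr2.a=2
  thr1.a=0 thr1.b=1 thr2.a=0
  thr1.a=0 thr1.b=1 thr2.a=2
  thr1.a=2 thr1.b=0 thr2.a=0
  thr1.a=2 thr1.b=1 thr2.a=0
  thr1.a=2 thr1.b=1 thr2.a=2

spurious: thr1.a=2 thr1.b=0 thr2.a=0

outcome vector order: (thr1.a,thr1.b,thr2.a)
SC (6): 0/0/0; 0/0/2; 0/1/0; 0/1/2; 2/1/0; 2/1/2
claimed∖SC = {2/0/0}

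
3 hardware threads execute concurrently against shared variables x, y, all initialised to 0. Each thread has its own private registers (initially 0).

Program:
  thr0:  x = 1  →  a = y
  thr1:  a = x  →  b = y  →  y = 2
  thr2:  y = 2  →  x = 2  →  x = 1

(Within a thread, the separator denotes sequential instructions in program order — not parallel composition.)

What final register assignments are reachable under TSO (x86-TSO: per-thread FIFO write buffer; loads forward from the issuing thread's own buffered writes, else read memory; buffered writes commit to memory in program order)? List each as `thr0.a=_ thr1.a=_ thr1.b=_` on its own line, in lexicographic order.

outcome vector order: (thr0.a,thr1.a,thr1.b)
|TSO outcomes| = 10

thr0.a=0 thr1.a=0 thr1.b=0
thr0.a=0 thr1.a=0 thr1.b=2
thr0.a=0 thr1.a=1 thr1.b=0
thr0.a=0 thr1.a=1 thr1.b=2
thr0.a=0 thr1.a=2 thr1.b=2
thr0.a=2 thr1.a=0 thr1.b=0
thr0.a=2 thr1.a=0 thr1.b=2
thr0.a=2 thr1.a=1 thr1.b=0
thr0.a=2 thr1.a=1 thr1.b=2
thr0.a=2 thr1.a=2 thr1.b=2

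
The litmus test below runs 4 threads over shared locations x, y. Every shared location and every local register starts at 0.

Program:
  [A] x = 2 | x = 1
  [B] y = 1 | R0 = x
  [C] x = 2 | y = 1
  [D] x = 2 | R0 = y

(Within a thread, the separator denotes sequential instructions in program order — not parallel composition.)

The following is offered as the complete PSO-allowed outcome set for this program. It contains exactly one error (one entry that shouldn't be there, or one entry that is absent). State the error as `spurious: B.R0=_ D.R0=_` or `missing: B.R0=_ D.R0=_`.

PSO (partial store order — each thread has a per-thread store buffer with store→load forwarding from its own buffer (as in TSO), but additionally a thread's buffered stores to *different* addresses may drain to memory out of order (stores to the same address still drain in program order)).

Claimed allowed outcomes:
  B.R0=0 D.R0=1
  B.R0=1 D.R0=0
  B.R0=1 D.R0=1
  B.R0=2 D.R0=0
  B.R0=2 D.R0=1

outcome vector order: (B.R0,D.R0)
PSO (6): 0/0; 0/1; 1/0; 1/1; 2/0; 2/1
PSO∖claimed = {0/0}

missing: B.R0=0 D.R0=0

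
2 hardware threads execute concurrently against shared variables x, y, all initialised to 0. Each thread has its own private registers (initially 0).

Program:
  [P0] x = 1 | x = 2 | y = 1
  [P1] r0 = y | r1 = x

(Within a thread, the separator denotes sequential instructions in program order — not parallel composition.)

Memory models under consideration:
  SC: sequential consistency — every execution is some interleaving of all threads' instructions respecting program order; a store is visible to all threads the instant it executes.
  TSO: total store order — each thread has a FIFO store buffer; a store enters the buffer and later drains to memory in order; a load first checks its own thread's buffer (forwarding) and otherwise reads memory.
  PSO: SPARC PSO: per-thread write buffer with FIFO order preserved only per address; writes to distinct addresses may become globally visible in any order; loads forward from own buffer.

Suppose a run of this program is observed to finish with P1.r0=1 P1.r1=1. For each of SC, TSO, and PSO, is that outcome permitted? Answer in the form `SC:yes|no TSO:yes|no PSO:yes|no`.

outcome vector order: (P1.r0,P1.r1)
under SC → <0 0> <0 1> <0 2> <1 2>
under TSO → <0 0> <0 1> <0 2> <1 2>
under PSO → <0 0> <0 1> <0 2> <1 0> <1 1> <1 2>
target <1 1> ∈ {PSO}

SC:no TSO:no PSO:yes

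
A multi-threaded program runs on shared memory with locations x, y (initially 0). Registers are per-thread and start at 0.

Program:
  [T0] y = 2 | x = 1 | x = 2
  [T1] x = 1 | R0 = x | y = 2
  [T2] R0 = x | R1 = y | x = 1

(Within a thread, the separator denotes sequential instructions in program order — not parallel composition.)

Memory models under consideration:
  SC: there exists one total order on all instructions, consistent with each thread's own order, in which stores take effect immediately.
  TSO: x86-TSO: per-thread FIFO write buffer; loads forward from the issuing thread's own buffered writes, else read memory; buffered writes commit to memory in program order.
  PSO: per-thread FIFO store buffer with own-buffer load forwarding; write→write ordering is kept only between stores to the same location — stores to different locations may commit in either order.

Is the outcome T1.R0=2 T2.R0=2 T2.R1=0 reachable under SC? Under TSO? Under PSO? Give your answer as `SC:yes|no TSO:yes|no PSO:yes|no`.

SC:no TSO:no PSO:yes

outcome vector order: (T1.R0,T2.R0,T2.R1)
under SC → 1/0/0; 1/0/2; 1/1/0; 1/1/2; 1/2/2; 2/0/0; 2/0/2; 2/1/0; 2/1/2; 2/2/2
under TSO → 1/0/0; 1/0/2; 1/1/0; 1/1/2; 1/2/2; 2/0/0; 2/0/2; 2/1/0; 2/1/2; 2/2/2
under PSO → 1/0/0; 1/0/2; 1/1/0; 1/1/2; 1/2/0; 1/2/2; 2/0/0; 2/0/2; 2/1/0; 2/1/2; 2/2/0; 2/2/2
target 2/2/0 ∈ {PSO}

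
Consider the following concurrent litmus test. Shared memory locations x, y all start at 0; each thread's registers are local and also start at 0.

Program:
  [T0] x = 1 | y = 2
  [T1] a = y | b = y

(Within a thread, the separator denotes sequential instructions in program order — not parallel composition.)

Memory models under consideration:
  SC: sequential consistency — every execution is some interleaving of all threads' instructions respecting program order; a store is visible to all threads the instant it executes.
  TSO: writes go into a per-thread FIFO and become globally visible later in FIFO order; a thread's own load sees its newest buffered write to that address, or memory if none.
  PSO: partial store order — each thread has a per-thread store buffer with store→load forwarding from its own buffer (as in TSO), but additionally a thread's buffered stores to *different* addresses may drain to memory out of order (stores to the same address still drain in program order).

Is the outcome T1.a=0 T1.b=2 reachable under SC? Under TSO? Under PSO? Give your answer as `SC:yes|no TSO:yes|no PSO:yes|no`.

SC:yes TSO:yes PSO:yes

outcome vector order: (T1.a,T1.b)
SC (3): (0,0) (0,2) (2,2)
TSO (3): (0,0) (0,2) (2,2)
PSO (3): (0,0) (0,2) (2,2)
target (0,2) ∈ {SC,TSO,PSO}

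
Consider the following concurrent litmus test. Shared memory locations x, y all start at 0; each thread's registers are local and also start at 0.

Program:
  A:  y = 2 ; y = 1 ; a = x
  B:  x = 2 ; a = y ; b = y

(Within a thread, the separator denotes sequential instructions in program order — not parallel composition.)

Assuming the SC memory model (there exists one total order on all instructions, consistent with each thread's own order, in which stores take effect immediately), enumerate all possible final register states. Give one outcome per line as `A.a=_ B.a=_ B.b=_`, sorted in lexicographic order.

outcome vector order: (A.a,B.a,B.b)
|SC outcomes| = 7

A.a=0 B.a=1 B.b=1
A.a=2 B.a=0 B.b=0
A.a=2 B.a=0 B.b=1
A.a=2 B.a=0 B.b=2
A.a=2 B.a=1 B.b=1
A.a=2 B.a=2 B.b=1
A.a=2 B.a=2 B.b=2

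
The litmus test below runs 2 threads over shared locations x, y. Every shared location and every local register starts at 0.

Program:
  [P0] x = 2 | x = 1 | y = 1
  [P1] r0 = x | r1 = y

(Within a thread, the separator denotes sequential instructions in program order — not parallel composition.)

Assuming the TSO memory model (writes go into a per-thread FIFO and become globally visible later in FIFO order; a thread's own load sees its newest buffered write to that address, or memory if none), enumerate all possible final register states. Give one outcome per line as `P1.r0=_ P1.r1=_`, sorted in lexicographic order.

outcome vector order: (P1.r0,P1.r1)
|TSO outcomes| = 6

P1.r0=0 P1.r1=0
P1.r0=0 P1.r1=1
P1.r0=1 P1.r1=0
P1.r0=1 P1.r1=1
P1.r0=2 P1.r1=0
P1.r0=2 P1.r1=1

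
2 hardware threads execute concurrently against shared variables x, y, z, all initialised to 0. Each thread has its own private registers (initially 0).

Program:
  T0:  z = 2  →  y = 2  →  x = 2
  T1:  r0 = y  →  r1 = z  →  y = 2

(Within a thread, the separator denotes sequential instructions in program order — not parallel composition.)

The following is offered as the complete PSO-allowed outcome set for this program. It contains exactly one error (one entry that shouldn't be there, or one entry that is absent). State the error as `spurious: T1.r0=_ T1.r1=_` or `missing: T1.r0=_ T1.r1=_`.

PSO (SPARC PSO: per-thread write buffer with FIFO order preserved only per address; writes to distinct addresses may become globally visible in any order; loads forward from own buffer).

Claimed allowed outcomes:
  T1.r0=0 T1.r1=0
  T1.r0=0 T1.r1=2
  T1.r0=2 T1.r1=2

outcome vector order: (T1.r0,T1.r1)
under PSO → <0 0>; <0 2>; <2 0>; <2 2>
PSO∖claimed = {<2 0>}

missing: T1.r0=2 T1.r1=0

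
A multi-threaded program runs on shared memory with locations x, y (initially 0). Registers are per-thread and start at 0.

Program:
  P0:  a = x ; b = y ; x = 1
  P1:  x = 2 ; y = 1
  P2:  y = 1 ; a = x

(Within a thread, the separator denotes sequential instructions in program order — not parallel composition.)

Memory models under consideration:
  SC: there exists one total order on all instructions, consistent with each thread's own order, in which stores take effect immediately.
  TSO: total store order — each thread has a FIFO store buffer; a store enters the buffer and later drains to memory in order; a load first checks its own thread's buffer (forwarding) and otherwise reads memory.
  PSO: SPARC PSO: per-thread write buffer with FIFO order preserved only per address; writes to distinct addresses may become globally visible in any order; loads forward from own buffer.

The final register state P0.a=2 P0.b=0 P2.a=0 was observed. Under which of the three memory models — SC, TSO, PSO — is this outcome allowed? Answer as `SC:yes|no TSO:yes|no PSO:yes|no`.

outcome vector order: (P0.a,P0.b,P2.a)
SC (11): 0/0/0, 0/0/1, 0/0/2, 0/1/0, 0/1/1, 0/1/2, 2/0/1, 2/0/2, 2/1/0, 2/1/1, 2/1/2
TSO (12): 0/0/0, 0/0/1, 0/0/2, 0/1/0, 0/1/1, 0/1/2, 2/0/0, 2/0/1, 2/0/2, 2/1/0, 2/1/1, 2/1/2
PSO (12): 0/0/0, 0/0/1, 0/0/2, 0/1/0, 0/1/1, 0/1/2, 2/0/0, 2/0/1, 2/0/2, 2/1/0, 2/1/1, 2/1/2
target 2/0/0 ∈ {TSO,PSO}

SC:no TSO:yes PSO:yes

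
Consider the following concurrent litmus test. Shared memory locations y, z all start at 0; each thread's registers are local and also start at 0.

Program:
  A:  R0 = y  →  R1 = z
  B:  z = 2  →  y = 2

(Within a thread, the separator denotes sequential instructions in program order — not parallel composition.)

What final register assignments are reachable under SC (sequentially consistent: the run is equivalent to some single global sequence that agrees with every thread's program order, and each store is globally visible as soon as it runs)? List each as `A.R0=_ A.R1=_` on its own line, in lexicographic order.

A.R0=0 A.R1=0
A.R0=0 A.R1=2
A.R0=2 A.R1=2

outcome vector order: (A.R0,A.R1)
|SC outcomes| = 3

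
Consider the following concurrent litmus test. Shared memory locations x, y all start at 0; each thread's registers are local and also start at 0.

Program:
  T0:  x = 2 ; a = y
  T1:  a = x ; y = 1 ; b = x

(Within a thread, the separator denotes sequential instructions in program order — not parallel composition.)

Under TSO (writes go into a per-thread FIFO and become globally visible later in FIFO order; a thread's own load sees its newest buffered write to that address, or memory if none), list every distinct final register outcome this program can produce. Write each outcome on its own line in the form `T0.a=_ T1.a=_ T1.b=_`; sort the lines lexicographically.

T0.a=0 T1.a=0 T1.b=0
T0.a=0 T1.a=0 T1.b=2
T0.a=0 T1.a=2 T1.b=2
T0.a=1 T1.a=0 T1.b=0
T0.a=1 T1.a=0 T1.b=2
T0.a=1 T1.a=2 T1.b=2

outcome vector order: (T0.a,T1.a,T1.b)
|TSO outcomes| = 6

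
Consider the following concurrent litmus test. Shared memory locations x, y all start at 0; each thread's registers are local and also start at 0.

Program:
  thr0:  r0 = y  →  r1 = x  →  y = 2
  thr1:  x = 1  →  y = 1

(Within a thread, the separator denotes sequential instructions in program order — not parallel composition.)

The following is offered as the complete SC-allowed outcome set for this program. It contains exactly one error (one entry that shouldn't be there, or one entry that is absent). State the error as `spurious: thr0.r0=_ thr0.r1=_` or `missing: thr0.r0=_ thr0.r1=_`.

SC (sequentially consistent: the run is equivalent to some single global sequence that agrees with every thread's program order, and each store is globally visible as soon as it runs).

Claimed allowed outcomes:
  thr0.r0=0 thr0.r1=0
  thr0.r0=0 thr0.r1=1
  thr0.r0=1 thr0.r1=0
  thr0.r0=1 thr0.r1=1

spurious: thr0.r0=1 thr0.r1=0

outcome vector order: (thr0.r0,thr0.r1)
under SC → 00; 01; 11
claimed∖SC = {10}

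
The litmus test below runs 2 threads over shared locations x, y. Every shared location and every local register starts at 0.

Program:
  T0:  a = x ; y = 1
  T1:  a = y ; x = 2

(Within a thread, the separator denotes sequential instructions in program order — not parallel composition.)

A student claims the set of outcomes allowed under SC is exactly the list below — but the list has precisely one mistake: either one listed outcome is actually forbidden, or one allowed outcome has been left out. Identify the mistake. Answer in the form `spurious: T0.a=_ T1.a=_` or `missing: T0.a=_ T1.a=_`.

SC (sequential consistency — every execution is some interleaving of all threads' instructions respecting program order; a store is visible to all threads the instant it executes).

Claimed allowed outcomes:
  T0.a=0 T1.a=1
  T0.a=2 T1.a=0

outcome vector order: (T0.a,T1.a)
[SC] allowed = {0/0; 0/1; 2/0}
SC∖claimed = {0/0}

missing: T0.a=0 T1.a=0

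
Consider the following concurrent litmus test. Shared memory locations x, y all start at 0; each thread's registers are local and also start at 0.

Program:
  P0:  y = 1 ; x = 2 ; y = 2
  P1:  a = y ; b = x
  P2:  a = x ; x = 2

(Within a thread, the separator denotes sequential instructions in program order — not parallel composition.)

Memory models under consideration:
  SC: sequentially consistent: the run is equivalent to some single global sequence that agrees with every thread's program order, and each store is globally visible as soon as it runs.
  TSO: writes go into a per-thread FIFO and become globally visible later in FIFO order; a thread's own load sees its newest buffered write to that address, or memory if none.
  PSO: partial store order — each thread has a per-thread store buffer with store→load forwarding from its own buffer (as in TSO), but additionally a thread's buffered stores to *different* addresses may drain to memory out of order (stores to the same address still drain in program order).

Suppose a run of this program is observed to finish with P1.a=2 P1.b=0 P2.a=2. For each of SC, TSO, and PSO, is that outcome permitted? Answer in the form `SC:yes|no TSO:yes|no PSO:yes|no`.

SC:no TSO:no PSO:yes

outcome vector order: (P1.a,P1.b,P2.a)
under SC → 000, 002, 020, 022, 100, 102, 120, 122, 220, 222
under TSO → 000, 002, 020, 022, 100, 102, 120, 122, 220, 222
under PSO → 000, 002, 020, 022, 100, 102, 120, 122, 200, 202, 220, 222
target 202 ∈ {PSO}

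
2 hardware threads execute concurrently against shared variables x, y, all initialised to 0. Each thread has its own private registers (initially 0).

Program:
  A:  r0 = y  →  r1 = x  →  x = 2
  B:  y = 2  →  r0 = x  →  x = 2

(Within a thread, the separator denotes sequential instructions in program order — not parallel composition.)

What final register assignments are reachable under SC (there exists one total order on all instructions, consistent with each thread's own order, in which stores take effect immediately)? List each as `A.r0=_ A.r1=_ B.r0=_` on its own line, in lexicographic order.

outcome vector order: (A.r0,A.r1,B.r0)
|SC outcomes| = 6

A.r0=0 A.r1=0 B.r0=0
A.r0=0 A.r1=0 B.r0=2
A.r0=0 A.r1=2 B.r0=0
A.r0=2 A.r1=0 B.r0=0
A.r0=2 A.r1=0 B.r0=2
A.r0=2 A.r1=2 B.r0=0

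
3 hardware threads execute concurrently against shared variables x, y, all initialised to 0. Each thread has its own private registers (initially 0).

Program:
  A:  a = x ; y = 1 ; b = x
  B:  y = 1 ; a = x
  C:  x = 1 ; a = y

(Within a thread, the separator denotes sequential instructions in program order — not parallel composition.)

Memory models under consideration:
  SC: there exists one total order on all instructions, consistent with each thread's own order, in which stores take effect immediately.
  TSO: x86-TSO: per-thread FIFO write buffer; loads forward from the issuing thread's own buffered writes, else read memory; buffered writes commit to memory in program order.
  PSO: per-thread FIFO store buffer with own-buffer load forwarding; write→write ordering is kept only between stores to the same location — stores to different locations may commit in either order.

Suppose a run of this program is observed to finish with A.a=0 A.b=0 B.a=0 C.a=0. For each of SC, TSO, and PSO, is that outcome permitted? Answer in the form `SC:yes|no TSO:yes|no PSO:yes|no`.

SC:no TSO:yes PSO:yes

outcome vector order: (A.a,A.b,B.a,C.a)
under SC → <0 0 0 1> <0 0 1 1> <0 1 0 1> <0 1 1 0> <0 1 1 1> <1 1 0 1> <1 1 1 0> <1 1 1 1>
under TSO → <0 0 0 0> <0 0 0 1> <0 0 1 0> <0 0 1 1> <0 1 0 0> <0 1 0 1> <0 1 1 0> <0 1 1 1> <1 1 0 0> <1 1 0 1> <1 1 1 0> <1 1 1 1>
under PSO → <0 0 0 0> <0 0 0 1> <0 0 1 0> <0 0 1 1> <0 1 0 0> <0 1 0 1> <0 1 1 0> <0 1 1 1> <1 1 0 0> <1 1 0 1> <1 1 1 0> <1 1 1 1>
target <0 0 0 0> ∈ {TSO,PSO}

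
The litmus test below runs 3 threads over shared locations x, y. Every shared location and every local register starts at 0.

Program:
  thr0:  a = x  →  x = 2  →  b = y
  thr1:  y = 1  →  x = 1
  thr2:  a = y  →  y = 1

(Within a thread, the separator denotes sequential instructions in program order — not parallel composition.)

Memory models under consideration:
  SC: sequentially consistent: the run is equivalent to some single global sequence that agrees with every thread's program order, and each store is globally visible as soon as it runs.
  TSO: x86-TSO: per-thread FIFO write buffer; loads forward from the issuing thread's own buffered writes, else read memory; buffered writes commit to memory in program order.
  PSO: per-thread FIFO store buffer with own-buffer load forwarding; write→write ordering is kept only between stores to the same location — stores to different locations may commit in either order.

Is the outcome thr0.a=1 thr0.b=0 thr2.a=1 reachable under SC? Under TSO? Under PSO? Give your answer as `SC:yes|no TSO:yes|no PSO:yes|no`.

outcome vector order: (thr0.a,thr0.b,thr2.a)
SC (6): (0,0,0), (0,0,1), (0,1,0), (0,1,1), (1,1,0), (1,1,1)
TSO (6): (0,0,0), (0,0,1), (0,1,0), (0,1,1), (1,1,0), (1,1,1)
PSO (8): (0,0,0), (0,0,1), (0,1,0), (0,1,1), (1,0,0), (1,0,1), (1,1,0), (1,1,1)
target (1,0,1) ∈ {PSO}

SC:no TSO:no PSO:yes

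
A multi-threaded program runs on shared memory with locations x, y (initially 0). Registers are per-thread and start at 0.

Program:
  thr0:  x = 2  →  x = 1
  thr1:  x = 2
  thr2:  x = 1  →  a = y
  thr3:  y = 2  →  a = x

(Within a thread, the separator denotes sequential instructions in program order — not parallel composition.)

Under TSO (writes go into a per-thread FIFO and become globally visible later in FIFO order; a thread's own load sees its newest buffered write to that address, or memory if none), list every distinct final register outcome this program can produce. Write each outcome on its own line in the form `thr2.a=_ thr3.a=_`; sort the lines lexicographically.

thr2.a=0 thr3.a=0
thr2.a=0 thr3.a=1
thr2.a=0 thr3.a=2
thr2.a=2 thr3.a=0
thr2.a=2 thr3.a=1
thr2.a=2 thr3.a=2

outcome vector order: (thr2.a,thr3.a)
|TSO outcomes| = 6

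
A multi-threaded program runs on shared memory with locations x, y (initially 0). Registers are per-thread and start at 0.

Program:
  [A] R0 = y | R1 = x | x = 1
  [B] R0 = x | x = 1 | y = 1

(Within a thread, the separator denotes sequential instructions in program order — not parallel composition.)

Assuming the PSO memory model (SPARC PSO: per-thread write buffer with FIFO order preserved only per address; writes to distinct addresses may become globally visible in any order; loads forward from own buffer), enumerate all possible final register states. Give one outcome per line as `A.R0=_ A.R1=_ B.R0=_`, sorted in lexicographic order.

outcome vector order: (A.R0,A.R1,B.R0)
|PSO outcomes| = 5

A.R0=0 A.R1=0 B.R0=0
A.R0=0 A.R1=0 B.R0=1
A.R0=0 A.R1=1 B.R0=0
A.R0=1 A.R1=0 B.R0=0
A.R0=1 A.R1=1 B.R0=0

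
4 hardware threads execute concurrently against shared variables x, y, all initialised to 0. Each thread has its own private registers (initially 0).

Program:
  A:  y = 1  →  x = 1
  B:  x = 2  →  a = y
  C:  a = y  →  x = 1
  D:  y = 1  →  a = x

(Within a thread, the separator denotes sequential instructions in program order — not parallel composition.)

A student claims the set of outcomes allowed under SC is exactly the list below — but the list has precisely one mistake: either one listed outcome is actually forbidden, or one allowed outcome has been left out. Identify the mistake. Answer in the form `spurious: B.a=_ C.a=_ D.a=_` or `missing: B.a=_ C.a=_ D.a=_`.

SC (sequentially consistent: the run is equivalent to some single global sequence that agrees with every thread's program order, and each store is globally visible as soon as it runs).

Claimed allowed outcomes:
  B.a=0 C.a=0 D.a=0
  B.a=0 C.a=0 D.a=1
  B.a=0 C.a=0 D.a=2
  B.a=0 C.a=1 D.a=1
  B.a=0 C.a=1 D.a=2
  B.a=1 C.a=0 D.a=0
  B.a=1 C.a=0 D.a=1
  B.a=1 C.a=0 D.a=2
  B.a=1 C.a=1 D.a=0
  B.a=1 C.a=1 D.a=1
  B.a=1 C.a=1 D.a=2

spurious: B.a=0 C.a=0 D.a=0

outcome vector order: (B.a,C.a,D.a)
SC (10): <0 0 1>; <0 0 2>; <0 1 1>; <0 1 2>; <1 0 0>; <1 0 1>; <1 0 2>; <1 1 0>; <1 1 1>; <1 1 2>
claimed∖SC = {<0 0 0>}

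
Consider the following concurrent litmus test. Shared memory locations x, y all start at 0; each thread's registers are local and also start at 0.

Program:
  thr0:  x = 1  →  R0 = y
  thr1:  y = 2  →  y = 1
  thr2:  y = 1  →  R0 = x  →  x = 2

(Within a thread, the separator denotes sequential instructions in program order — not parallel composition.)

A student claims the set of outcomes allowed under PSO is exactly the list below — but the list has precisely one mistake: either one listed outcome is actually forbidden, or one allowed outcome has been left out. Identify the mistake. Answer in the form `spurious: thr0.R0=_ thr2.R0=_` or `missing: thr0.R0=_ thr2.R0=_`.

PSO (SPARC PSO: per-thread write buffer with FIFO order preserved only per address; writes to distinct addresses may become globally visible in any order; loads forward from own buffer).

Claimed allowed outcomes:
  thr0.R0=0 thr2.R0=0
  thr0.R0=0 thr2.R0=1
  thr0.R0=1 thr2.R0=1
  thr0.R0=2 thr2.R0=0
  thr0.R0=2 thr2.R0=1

missing: thr0.R0=1 thr2.R0=0

outcome vector order: (thr0.R0,thr2.R0)
under PSO → <0 0>, <0 1>, <1 0>, <1 1>, <2 0>, <2 1>
PSO∖claimed = {<1 0>}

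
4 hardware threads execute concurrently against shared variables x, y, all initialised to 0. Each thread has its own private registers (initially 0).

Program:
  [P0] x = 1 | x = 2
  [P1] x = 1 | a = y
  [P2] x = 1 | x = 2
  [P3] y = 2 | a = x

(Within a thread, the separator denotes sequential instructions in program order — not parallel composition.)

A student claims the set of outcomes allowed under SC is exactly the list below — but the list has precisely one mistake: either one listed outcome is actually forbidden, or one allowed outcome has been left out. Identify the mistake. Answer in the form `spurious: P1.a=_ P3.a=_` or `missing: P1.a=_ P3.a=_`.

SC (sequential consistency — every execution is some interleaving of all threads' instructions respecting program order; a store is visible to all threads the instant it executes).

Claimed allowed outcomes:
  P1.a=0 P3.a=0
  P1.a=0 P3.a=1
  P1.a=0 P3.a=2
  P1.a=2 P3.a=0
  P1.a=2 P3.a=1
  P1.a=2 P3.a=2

spurious: P1.a=0 P3.a=0

outcome vector order: (P1.a,P3.a)
[SC] allowed = {<0 1> <0 2> <2 0> <2 1> <2 2>}
claimed∖SC = {<0 0>}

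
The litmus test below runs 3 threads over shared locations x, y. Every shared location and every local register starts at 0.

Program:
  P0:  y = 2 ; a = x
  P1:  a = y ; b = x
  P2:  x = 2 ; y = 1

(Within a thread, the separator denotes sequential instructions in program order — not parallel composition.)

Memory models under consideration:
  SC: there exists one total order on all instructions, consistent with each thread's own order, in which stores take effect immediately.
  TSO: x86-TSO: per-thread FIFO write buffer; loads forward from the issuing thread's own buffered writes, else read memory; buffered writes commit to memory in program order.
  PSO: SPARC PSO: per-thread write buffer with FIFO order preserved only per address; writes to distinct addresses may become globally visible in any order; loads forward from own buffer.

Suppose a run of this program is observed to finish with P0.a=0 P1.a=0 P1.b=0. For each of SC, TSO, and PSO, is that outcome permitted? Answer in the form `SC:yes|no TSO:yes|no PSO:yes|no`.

outcome vector order: (P0.a,P1.a,P1.b)
under SC → <0 0 0>; <0 0 2>; <0 1 2>; <0 2 0>; <0 2 2>; <2 0 0>; <2 0 2>; <2 1 2>; <2 2 0>; <2 2 2>
under TSO → <0 0 0>; <0 0 2>; <0 1 2>; <0 2 0>; <0 2 2>; <2 0 0>; <2 0 2>; <2 1 2>; <2 2 0>; <2 2 2>
under PSO → <0 0 0>; <0 0 2>; <0 1 0>; <0 1 2>; <0 2 0>; <0 2 2>; <2 0 0>; <2 0 2>; <2 1 0>; <2 1 2>; <2 2 0>; <2 2 2>
target <0 0 0> ∈ {SC,TSO,PSO}

SC:yes TSO:yes PSO:yes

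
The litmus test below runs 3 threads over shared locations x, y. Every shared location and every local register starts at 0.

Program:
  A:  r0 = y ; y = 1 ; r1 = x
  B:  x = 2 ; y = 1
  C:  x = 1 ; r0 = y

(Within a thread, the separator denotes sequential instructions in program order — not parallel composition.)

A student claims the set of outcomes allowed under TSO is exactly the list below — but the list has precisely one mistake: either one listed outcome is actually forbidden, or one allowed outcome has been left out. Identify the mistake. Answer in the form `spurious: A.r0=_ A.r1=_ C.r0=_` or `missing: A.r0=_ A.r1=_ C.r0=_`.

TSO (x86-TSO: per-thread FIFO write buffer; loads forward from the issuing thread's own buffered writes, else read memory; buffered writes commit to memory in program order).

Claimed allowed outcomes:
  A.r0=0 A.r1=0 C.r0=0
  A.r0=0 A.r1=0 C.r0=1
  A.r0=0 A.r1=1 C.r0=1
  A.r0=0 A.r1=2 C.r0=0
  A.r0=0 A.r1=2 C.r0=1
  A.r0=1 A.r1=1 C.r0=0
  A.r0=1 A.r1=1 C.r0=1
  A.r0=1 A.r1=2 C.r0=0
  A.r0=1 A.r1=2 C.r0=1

outcome vector order: (A.r0,A.r1,C.r0)
[TSO] allowed = {(0,0,0); (0,0,1); (0,1,0); (0,1,1); (0,2,0); (0,2,1); (1,1,0); (1,1,1); (1,2,0); (1,2,1)}
TSO∖claimed = {(0,1,0)}

missing: A.r0=0 A.r1=1 C.r0=0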